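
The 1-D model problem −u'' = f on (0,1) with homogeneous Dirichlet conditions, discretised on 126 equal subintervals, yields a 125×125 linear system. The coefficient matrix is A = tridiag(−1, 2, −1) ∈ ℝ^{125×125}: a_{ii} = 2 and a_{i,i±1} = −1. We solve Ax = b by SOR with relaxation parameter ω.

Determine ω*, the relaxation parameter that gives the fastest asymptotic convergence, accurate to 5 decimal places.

ω* = 1.95135

[ρ_J] n=125: ρ(B_J) = cos(π/(n+1)) = cos(π/126) = 0.99969.
√(1−ρ_J²) = |sin(π/126)| = 0.024931
Young: ω* = 2/(1+√(1−ρ_J²)) = 2/(1+0.024931) = 2/1.024931 = 1.95135.
ρ_SOR = ω* − 1 ≈ 0.95135.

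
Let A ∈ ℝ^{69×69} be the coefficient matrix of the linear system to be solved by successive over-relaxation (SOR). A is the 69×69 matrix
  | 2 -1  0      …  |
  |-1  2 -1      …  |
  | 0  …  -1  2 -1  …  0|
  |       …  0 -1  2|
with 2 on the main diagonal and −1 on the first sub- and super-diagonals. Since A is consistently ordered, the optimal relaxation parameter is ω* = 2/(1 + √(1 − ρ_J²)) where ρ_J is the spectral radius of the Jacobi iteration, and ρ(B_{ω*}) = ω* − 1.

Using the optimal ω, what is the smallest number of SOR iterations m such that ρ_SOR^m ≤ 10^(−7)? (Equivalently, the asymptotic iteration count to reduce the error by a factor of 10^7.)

m = 180

n=69: λ(B_J) = 1 − λ(A)/2 = cos(kπ/70); k=1 gives ρ_J = 0.9989931.
√(1 − cos²(π/70)) = sin(π/70) ≈ 0.0448648.
ω* = 2 / (1 + 0.0448648) = 2 / 1.0448648 ≈ 1.9141232.
ρ(B_{ω*}) = ω*−1 = 0.9141232
Need (0.9141232)^m ≤ 10^(−7): m ≥ 7·ln10/|ln 0.9141232| = 16.1181/0.0897899 = 179.509 ⇒ m = 180.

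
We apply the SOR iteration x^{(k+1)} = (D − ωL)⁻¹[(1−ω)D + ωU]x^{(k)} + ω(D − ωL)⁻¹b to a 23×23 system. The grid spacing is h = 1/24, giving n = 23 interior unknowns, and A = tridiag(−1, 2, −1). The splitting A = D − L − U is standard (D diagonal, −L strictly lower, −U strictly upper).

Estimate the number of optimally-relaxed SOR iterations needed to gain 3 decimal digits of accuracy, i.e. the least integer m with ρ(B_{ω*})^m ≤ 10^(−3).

ρ_J = max_k |cos(kπ/24)| = cos(π/24) = 0.9914449
root = sin(π/24) = 0.1305262  (since 1−cos² = sin²).
Then 2/(1+√(1−ρ_J²)) = 2/(1+0.1305262); ω* = 2/1.1305262 = 1.7690877.
Hence ρ(B_{ω*}) = 1.7690877 − 1 = 0.7690877.
For 3 digits: m = 3·ln10 / (−ln 0.7690877) = 6.90776/0.26255 = 26.310; round up → m = 27.

m = 27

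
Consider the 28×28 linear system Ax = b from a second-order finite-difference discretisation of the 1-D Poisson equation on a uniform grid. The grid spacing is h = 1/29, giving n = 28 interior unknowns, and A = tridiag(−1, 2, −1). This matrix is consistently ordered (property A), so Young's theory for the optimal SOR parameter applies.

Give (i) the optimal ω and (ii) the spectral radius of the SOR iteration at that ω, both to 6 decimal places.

n=28: λ(B_J) = 1 − λ(A)/2 = cos(kπ/29); k=1 gives ρ_J = 0.994138.
√(1−ρ_J²) = |sin(π/29)| = 0.1081190
Then 2/(1+√(1−ρ_J²)) = 2/(1+0.1081190); ω* = 2/1.1081190 = 1.804860.
[ρ_SOR] ω* − 1 = 0.804860.

ω* = 1.804860, ρ_SOR = 0.804860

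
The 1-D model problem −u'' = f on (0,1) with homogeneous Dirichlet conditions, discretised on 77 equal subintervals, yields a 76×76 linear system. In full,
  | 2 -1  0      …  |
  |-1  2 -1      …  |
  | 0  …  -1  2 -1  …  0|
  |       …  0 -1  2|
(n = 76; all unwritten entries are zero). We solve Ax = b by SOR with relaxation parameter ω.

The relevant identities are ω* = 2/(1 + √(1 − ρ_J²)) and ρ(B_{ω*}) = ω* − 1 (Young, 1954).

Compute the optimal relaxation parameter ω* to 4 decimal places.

ω* = 1.9216

n=76: λ(B_J) = 1 − λ(A)/2 = cos(kπ/77); k=1 gives ρ_J = 0.9992.
√(1 − cos²(π/77)) = sin(π/77) ≈ 0.04079.
[ω*] 2 ÷ (1 + 0.04079) = 2 ÷ 1.04079 = 1.9216.
and ρ(B_{ω*}) = 1.9216 − 1 = 0.9216.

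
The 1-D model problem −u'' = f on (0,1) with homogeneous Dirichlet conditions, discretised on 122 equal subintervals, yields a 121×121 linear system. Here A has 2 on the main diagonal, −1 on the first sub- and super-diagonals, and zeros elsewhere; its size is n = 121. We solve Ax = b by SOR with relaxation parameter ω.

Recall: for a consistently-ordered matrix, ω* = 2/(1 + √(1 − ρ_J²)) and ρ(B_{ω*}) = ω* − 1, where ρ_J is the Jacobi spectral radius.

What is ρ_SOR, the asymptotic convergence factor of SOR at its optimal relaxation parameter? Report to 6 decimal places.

spectrum of D⁻¹(L+U) = {cos(kπ/122) : 1≤k≤121}; ρ_J = cos(π/122) = 0.999668.
1 − cos²(π/122) = sin²(π/122) ⇒ √(1−ρ_J²) = sin(π/122) = 0.0257479.
Then 2/(1+√(1−ρ_J²)) = 2/(1+0.0257479); ω* = 2/1.0257479 = 1.949797.
Hence ρ(B_{ω*}) = 1.949797 − 1 = 0.949797.

ρ_SOR = 0.949797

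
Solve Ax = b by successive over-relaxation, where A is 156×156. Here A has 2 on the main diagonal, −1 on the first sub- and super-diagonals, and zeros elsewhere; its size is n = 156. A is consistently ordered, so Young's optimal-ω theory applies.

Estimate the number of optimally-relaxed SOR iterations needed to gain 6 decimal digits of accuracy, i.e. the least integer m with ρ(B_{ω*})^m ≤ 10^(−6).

m = 346

ρ_J = max_k |cos(kπ/157)| = cos(π/157) = 0.9997998
√(1−ρ_J²) simplifies to sin(π/157) = 0.0200088.
ω* = 2 / (1 + 0.0200088) = 2 / 1.0200088 ≈ 1.9607674.
ρ_SOR = ω* − 1 = 1.9607674 − 1 = 0.9607674.
(0.9607674)^m ≤ 10^{−6}  ⇒  m·ln(0.9607674) ≤ −6·ln10  ⇒  m ≥ 345.190  ⇒  m = 346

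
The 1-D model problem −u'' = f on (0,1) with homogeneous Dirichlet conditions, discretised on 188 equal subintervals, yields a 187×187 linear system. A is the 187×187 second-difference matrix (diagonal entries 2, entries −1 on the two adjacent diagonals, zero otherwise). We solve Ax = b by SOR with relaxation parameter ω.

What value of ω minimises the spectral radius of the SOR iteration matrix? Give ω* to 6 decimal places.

½·tridiag(1,0,1) at n=187: λ_k = cos(kπ/188); max |λ| at k=1 ⇒ ρ_J = cos(π/188) ≈ 0.999860.
√(1 − cos²(π/188)) = sin(π/188) ≈ 0.0167098.
ω* = 2/(1 + 0.0167098) = 2/1.0167098 = 1.967130.
ρ_SOR = ω* − 1 = 1.967130 − 1 = 0.967130.

ω* = 1.967130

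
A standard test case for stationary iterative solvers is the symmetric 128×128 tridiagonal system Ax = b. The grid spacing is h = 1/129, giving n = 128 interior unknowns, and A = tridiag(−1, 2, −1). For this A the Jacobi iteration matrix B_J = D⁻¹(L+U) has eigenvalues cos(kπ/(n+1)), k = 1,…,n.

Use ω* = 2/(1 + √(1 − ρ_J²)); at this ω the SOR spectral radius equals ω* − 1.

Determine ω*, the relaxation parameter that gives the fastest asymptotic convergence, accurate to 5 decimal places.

ω* = 1.95246

n=128: λ(B_J) = 1 − λ(A)/2 = cos(kπ/129); k=1 gives ρ_J = 0.99970.
√(1−ρ_J²) simplifies to sin(π/129) = 0.024351.
So ω* = 2/1.024351 = 1.95246 (Young).
and ρ(B_{ω*}) = 1.95246 − 1 = 0.95246.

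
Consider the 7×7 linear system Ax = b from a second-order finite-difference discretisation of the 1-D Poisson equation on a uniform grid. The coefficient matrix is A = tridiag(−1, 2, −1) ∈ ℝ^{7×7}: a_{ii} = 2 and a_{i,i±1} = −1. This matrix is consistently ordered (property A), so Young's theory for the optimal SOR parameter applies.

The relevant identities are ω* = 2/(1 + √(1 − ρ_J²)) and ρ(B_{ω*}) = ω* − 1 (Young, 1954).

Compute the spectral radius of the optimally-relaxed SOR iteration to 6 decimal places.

[ρ_J] n=7: ρ(B_J) = cos(π/(n+1)) = cos(π/8) = 0.923880.
√(1−ρ_J²) simplifies to sin(π/8) = 0.3826834.
ω* = 2/(1 + 0.3826834) = 2/1.3826834 = 1.446463.
At ω = 1.446463 every |λ(B_ω)| = ω−1, so ρ_SOR = 0.446463.

ρ_SOR = 0.446463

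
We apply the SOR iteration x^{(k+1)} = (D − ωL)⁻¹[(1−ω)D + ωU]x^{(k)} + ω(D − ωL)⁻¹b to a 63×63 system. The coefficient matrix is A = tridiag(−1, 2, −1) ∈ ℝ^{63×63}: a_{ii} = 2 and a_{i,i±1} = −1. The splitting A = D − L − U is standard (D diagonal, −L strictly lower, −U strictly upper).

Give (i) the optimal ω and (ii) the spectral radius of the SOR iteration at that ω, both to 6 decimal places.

ω* = 1.906455, ρ_SOR = 0.906455

B_J for the 63×63 system has eigenvalues cos(kπ/64); ρ_J = cos(π/64) = 0.998795.
√(1 − cos²(π/64)) = sin(π/64) ≈ 0.0490677.
[ω*] 2 ÷ (1 + 0.0490677) = 2 ÷ 1.0490677 = 1.906455.
ρ_SOR = ω* − 1 ≈ 0.906455.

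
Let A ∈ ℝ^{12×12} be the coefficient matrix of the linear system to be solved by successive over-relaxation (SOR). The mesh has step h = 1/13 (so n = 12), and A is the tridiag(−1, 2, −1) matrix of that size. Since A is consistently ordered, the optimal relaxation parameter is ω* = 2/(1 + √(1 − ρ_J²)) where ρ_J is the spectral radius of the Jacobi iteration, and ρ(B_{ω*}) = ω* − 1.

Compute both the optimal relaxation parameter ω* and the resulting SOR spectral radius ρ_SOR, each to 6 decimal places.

ω* = 1.613794, ρ_SOR = 0.613794

B_J for the 12×12 system has eigenvalues cos(kπ/13); ρ_J = cos(π/13) = 0.970942.
√(1 − cos²(π/13)) = sin(π/13) ≈ 0.2393157.
ω* = 2/(1 + 0.2393157) = 2/1.2393157 = 1.613794.
ρ_SOR = ω* − 1 = 1.613794 − 1 = 0.613794.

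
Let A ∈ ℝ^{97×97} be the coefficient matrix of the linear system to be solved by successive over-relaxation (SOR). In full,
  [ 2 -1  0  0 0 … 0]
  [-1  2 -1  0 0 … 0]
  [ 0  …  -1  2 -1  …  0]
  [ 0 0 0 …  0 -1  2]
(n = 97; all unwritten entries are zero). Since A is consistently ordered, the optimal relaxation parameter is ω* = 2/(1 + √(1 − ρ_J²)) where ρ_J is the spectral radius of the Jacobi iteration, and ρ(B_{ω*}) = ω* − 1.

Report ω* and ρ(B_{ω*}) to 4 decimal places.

ω* = 1.9379, ρ_SOR = 0.9379

½·tridiag(1,0,1) at n=97: λ_k = cos(kπ/98); max |λ| at k=1 ⇒ ρ_J = cos(π/98) ≈ 0.9995.
1 − cos²(π/98) = sin²(π/98) ⇒ √(1−ρ_J²) = sin(π/98) = 0.03205.
Young: ω* = 2/(1+√(1−ρ_J²)) = 2/(1+0.03205) = 2/1.03205 = 1.9379.
and ρ(B_{ω*}) = 1.9379 − 1 = 0.9379.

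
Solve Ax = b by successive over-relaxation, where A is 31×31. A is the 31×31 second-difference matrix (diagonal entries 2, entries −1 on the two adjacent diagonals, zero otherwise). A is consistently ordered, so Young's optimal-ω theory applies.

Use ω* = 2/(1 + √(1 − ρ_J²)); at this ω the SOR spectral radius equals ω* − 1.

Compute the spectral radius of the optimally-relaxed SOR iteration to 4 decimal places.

ρ_SOR = 0.8215

spectrum of D⁻¹(L+U) = {cos(kπ/32) : 1≤k≤31}; ρ_J = cos(π/32) = 0.9952.
root = sin(π/32) = 0.09802  (since 1−cos² = sin²).
Then 2/(1+√(1−ρ_J²)) = 2/(1+0.09802); ω* = 2/1.09802 = 1.8215.
Hence ρ(B_{ω*}) = 1.8215 − 1 = 0.8215.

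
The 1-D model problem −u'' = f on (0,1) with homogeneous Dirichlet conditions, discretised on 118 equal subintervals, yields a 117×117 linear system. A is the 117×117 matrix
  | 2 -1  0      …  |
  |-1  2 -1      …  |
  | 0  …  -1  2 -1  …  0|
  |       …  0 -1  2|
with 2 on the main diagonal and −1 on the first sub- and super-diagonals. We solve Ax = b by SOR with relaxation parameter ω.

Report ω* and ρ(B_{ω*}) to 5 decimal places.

B_J for the 117×117 system has eigenvalues cos(kπ/118); ρ_J = cos(π/118) = 0.99965.
1 − cos²(π/118) = sin²(π/118) ⇒ √(1−ρ_J²) = sin(π/118) = 0.026621.
Then 2/(1+√(1−ρ_J²)) = 2/(1+0.026621); ω* = 2/1.026621 = 1.94814.
Hence ρ(B_{ω*}) = 1.94814 − 1 = 0.94814.

ω* = 1.94814, ρ_SOR = 0.94814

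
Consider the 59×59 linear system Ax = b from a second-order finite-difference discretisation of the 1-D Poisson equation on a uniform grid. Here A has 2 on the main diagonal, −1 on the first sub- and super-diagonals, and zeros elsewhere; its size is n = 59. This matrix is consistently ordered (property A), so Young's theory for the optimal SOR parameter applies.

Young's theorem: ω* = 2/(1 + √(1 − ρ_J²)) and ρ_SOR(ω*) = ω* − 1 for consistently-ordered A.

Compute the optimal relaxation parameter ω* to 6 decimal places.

ω* = 1.900534

[ρ_J] n=59: ρ(B_J) = cos(π/(n+1)) = cos(π/60) = 0.998630.
√(1−ρ_J²) = |sin(π/60)| = 0.0523360
Then 2/(1+√(1−ρ_J²)) = 2/(1+0.0523360); ω* = 2/1.0523360 = 1.900534.
[ρ_SOR] ω* − 1 = 0.900534.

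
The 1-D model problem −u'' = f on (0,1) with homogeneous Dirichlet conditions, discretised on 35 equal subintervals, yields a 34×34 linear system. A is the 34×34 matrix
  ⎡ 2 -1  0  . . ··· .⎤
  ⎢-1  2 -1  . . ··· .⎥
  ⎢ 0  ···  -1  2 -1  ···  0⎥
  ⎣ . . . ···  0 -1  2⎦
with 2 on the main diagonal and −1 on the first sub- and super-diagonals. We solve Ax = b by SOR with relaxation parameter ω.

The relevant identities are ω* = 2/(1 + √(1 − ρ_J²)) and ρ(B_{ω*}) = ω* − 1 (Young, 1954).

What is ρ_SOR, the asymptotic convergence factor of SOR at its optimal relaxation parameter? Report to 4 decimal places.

ρ_SOR = 0.8355

With n=34, ρ(Jacobi) = cos(π/35) = 0.9960.
root = sin(π/35) = 0.08964  (since 1−cos² = sin²).
Then 2/(1+√(1−ρ_J²)) = 2/(1+0.08964); ω* = 2/1.08964 = 1.8355.
ρ(B_{ω*}) = ω*−1 = 0.8355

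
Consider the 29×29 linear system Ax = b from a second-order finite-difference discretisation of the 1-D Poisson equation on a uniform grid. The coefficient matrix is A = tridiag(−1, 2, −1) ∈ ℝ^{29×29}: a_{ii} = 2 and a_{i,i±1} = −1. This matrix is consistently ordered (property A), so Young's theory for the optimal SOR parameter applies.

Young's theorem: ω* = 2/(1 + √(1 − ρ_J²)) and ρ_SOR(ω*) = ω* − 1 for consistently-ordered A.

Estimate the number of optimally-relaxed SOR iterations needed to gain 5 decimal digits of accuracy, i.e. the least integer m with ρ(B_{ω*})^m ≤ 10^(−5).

m = 55

spectrum of D⁻¹(L+U) = {cos(kπ/30) : 1≤k≤29}; ρ_J = cos(π/30) = 0.9945219.
√(1 − cos²(π/30)) = sin(π/30) ≈ 0.1045285.
So ω* = 2/1.1045285 = 1.8107274 (Young).
ρ(B_{ω*}) = ω*−1 = 0.8107274
ρ_SOR^m ≤ 10^(−5) ⇔ m ≥ 5·ln10/(−ln 0.8107274) = 11.5129/0.209823 = 54.870; m = ⌈54.870⌉ = 55.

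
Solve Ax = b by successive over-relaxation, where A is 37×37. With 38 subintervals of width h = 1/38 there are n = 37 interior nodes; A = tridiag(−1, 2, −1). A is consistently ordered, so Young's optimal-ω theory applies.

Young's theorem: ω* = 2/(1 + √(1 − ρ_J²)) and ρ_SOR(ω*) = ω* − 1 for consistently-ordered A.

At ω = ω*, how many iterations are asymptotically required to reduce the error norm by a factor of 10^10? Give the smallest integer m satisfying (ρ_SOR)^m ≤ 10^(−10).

m = 140

B_J for the 37×37 system has eigenvalues cos(kπ/38); ρ_J = cos(π/38) = 0.9965845.
√(1−ρ_J²) simplifies to sin(π/38) = 0.0825793.
ω* = 2/(1 + 0.0825793) = 2/1.0825793 = 1.8474397.
and ρ(B_{ω*}) = 1.8474397 − 1 = 0.8474397.
(0.8474397)^m ≤ 10^{−10}  ⇒  m·ln(0.8474397) ≤ −10·ln10  ⇒  m ≥ 139.099  ⇒  m = 140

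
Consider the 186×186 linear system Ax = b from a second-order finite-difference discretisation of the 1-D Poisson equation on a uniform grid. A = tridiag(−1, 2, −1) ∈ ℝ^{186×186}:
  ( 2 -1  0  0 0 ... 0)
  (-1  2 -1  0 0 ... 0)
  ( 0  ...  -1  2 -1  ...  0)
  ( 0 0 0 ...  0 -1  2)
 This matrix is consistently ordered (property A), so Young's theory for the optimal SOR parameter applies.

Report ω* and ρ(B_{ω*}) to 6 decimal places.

ω* = 1.966957, ρ_SOR = 0.966957

B_J for the 186×186 system has eigenvalues cos(kπ/187); ρ_J = cos(π/187) = 0.999859.
1 − cos²(π/187) = sin²(π/187) ⇒ √(1−ρ_J²) = sin(π/187) = 0.0167992.
ω* = 2 / (1 + 0.0167992) = 2 / 1.0167992 ≈ 1.966957.
[ρ_SOR] ω* − 1 = 0.966957.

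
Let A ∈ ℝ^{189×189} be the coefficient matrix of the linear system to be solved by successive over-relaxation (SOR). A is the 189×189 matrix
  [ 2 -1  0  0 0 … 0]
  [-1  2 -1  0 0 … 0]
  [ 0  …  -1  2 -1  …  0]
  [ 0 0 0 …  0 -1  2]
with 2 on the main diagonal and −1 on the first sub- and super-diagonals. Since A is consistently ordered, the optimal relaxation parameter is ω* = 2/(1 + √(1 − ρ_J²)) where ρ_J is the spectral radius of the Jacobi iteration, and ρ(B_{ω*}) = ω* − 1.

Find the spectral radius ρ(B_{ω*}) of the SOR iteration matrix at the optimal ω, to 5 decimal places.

ρ_SOR = 0.96747

ρ_J = max_k |cos(kπ/190)| = cos(π/190) = 0.99986
root = sin(π/190) = 0.016534  (since 1−cos² = sin²).
ω* = 2/(1 + 0.016534) = 2/1.016534 = 1.96747.
At ω = 1.96747 every |λ(B_ω)| = ω−1, so ρ_SOR = 0.96747.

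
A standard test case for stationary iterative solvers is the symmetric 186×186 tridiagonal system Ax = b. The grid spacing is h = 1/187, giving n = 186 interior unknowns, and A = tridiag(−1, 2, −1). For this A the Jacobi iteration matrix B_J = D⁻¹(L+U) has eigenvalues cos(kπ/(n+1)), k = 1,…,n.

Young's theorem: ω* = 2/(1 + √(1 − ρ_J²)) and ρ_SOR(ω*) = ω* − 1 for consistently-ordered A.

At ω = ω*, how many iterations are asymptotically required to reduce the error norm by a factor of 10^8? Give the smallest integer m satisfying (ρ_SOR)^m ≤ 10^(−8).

m = 549

½·tridiag(1,0,1) at n=186: λ_k = cos(kπ/187); max |λ| at k=1 ⇒ ρ_J = cos(π/187) ≈ 0.9998589.
√(1−ρ_J²) = |sin(π/187)| = 0.0167992
Then 2/(1+√(1−ρ_J²)) = 2/(1+0.0167992); ω* = 2/1.0167992 = 1.9669567.
ρ_SOR = ω* − 1 = 1.9669567 − 1 = 0.9669567.
8·ln10 = 18.4207; −ln(0.9669567) = 0.0336016; m = ⌈18.4207/0.0336016⌉ = ⌈548.209⌉ = 549.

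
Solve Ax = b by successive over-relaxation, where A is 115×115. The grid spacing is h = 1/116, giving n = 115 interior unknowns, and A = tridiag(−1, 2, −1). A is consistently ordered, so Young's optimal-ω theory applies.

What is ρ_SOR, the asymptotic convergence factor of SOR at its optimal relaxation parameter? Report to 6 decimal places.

½·tridiag(1,0,1) at n=115: λ_k = cos(kπ/116); max |λ| at k=1 ⇒ ρ_J = cos(π/116) ≈ 0.999633.
√(1 − cos²(π/116)) = sin(π/116) ≈ 0.0270794.
So ω* = 2/1.0270794 = 1.947269 (Young).
At ω = 1.947269 every |λ(B_ω)| = ω−1, so ρ_SOR = 0.947269.

ρ_SOR = 0.947269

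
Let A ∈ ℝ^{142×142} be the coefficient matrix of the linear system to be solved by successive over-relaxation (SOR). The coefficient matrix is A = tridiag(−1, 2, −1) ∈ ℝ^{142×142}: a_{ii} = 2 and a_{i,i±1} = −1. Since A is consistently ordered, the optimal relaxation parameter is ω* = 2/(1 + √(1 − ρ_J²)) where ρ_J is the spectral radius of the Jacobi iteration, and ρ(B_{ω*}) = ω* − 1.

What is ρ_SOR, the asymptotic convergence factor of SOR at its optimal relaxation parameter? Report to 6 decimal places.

[ρ_J] n=142: ρ(B_J) = cos(π/(n+1)) = cos(π/143) = 0.999759.
√(1−ρ_J²) simplifies to sin(π/143) = 0.0219674.
ω* = 2 / (1 + 0.0219674) = 2 / 1.0219674 ≈ 1.957010.
ρ(B_{ω*}) = ω*−1 = 0.957010

ρ_SOR = 0.957010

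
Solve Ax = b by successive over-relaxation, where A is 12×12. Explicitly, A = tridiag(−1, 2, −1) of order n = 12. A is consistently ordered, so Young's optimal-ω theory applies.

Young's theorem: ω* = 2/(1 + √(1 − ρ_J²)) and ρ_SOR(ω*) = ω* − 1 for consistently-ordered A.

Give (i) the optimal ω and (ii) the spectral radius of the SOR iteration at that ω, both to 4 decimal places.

[ρ_J] n=12: ρ(B_J) = cos(π/(n+1)) = cos(π/13) = 0.9709.
√(1−ρ_J²) = |sin(π/13)| = 0.23932
ω* = 2 / (1 + 0.23932) = 2 / 1.23932 ≈ 1.6138.
and ρ(B_{ω*}) = 1.6138 − 1 = 0.6138.

ω* = 1.6138, ρ_SOR = 0.6138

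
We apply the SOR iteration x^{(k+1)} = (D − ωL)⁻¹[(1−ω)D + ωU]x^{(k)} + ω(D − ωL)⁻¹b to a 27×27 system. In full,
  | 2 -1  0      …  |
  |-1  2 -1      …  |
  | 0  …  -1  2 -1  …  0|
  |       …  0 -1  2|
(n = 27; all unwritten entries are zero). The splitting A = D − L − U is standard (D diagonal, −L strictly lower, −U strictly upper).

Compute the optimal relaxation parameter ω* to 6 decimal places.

ω* = 1.798619

With n=27, ρ(Jacobi) = cos(π/28) = 0.993712.
√(1−ρ_J²) simplifies to sin(π/28) = 0.1119645.
ω* = 2 / (1 + 0.1119645) = 2 / 1.1119645 ≈ 1.798619.
Hence ρ(B_{ω*}) = 1.798619 − 1 = 0.798619.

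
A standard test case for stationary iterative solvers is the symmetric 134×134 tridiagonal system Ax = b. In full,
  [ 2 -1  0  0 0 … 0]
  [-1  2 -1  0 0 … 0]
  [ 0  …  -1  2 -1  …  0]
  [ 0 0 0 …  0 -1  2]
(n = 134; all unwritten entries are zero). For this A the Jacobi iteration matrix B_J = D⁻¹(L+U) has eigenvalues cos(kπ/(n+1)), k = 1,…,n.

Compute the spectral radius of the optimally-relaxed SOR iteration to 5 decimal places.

ρ_SOR = 0.95452

½·tridiag(1,0,1) at n=134: λ_k = cos(kπ/135); max |λ| at k=1 ⇒ ρ_J = cos(π/135) ≈ 0.99973.
root = sin(π/135) = 0.023269  (since 1−cos² = sin²).
[ω*] 2 ÷ (1 + 0.023269) = 2 ÷ 1.023269 = 1.95452.
Hence ρ(B_{ω*}) = 1.95452 − 1 = 0.95452.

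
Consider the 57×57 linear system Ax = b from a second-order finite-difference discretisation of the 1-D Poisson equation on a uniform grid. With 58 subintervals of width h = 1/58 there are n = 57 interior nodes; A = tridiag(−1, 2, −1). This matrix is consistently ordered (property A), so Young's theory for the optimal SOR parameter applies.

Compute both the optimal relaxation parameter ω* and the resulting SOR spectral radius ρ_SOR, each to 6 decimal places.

ω* = 1.897283, ρ_SOR = 0.897283

½·tridiag(1,0,1) at n=57: λ_k = cos(kπ/58); max |λ| at k=1 ⇒ ρ_J = cos(π/58) ≈ 0.998533.
√(1−ρ_J²) simplifies to sin(π/58) = 0.0541389.
Then 2/(1+√(1−ρ_J²)) = 2/(1+0.0541389); ω* = 2/1.0541389 = 1.897283.
and ρ(B_{ω*}) = 1.897283 − 1 = 0.897283.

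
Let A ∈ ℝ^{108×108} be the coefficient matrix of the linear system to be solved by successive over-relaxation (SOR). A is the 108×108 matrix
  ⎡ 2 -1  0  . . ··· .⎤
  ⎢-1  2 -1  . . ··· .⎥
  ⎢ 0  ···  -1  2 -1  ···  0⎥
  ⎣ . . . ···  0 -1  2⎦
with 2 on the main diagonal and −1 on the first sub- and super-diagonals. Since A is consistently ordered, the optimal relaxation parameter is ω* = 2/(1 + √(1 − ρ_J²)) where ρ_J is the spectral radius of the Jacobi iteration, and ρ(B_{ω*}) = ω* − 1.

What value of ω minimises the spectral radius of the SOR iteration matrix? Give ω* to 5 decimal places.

ρ_J = max_k |cos(kπ/109)| = cos(π/109) = 0.99958
1 − cos²(π/109) = sin²(π/109) ⇒ √(1−ρ_J²) = sin(π/109) = 0.028818.
So ω* = 2/1.028818 = 1.94398 (Young).
[ρ_SOR] ω* − 1 = 0.94398.

ω* = 1.94398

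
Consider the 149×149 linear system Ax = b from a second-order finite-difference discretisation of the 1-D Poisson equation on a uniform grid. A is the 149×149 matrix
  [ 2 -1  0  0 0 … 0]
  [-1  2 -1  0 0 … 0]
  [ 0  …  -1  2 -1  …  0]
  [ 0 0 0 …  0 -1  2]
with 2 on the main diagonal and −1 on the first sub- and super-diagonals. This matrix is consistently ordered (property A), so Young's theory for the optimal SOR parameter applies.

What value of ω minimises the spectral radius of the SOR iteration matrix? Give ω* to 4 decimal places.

½·tridiag(1,0,1) at n=149: λ_k = cos(kπ/150); max |λ| at k=1 ⇒ ρ_J = cos(π/150) ≈ 0.9998.
√(1−ρ_J²) simplifies to sin(π/150) = 0.02094.
ω* = 2/(1+0.02094) = 1.9590
Hence ρ(B_{ω*}) = 1.9590 − 1 = 0.9590.

ω* = 1.9590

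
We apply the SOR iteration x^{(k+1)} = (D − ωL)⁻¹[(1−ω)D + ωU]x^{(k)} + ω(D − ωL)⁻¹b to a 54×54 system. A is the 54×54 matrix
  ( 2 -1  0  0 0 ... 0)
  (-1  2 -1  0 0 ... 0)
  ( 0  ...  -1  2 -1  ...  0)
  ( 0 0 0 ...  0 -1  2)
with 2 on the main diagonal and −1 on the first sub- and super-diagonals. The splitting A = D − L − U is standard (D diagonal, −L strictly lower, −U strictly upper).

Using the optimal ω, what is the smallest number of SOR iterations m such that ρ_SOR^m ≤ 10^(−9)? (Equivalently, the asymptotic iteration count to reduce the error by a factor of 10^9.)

n=54: λ(B_J) = 1 − λ(A)/2 = cos(kπ/55); k=1 gives ρ_J = 0.9983691.
√(1 − cos²(π/55)) = sin(π/55) ≈ 0.0570888.
[ω*] 2 ÷ (1 + 0.0570888) = 2 ÷ 1.0570888 = 1.8919886.
[ρ_SOR] ω* − 1 = 0.8919886.
ρ_SOR^m ≤ 10^(−9) ⇔ m ≥ 9·ln10/(−ln 0.8919886) = 20.7233/0.114302 = 181.303; m = ⌈181.303⌉ = 182.

m = 182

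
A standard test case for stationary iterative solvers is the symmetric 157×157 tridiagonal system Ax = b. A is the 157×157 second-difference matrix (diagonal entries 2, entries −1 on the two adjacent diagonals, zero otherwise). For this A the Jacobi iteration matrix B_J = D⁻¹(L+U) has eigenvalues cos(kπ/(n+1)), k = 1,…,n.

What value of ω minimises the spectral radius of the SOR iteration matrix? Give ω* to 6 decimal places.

ω* = 1.961011

With n=157, ρ(Jacobi) = cos(π/158) = 0.999802.
1 − cos²(π/158) = sin²(π/158) ⇒ √(1−ρ_J²) = sin(π/158) = 0.0198822.
ω* = 2/(1 + 0.0198822) = 2/1.0198822 = 1.961011.
ρ_SOR = ω* − 1 = 1.961011 − 1 = 0.961011.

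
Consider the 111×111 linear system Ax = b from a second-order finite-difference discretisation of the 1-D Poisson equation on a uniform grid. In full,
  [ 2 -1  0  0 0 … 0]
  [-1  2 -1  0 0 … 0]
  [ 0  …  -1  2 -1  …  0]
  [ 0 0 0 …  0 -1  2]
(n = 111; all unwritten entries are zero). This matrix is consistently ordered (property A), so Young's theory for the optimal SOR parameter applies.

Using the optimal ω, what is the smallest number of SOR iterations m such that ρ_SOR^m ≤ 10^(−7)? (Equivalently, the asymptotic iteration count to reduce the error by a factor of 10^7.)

With n=111, ρ(Jacobi) = cos(π/112) = 0.9996066.
1 − cos²(π/112) = sin²(π/112) ⇒ √(1−ρ_J²) = sin(π/112) = 0.0280463.
ω* = 2/(1+0.0280463) = 1.9454377
ρ(B_{ω*}) = ω*−1 = 0.9454377
(0.9454377)^m ≤ 10^{−7}  ⇒  m·ln(0.9454377) ≤ −7·ln10  ⇒  m ≥ 287.273  ⇒  m = 288

m = 288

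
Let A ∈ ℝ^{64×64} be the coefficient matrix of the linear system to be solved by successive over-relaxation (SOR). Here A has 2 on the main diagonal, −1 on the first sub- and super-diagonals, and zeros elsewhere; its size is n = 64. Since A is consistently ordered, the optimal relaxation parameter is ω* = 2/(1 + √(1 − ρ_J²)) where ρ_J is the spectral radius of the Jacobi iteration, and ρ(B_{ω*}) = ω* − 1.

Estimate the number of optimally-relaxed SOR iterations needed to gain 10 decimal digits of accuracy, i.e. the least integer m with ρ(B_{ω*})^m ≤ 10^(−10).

n=64: λ(B_J) = 1 − λ(A)/2 = cos(kπ/65); k=1 gives ρ_J = 0.9988322.
√(1−ρ_J²) simplifies to sin(π/65) = 0.0483134.
Then 2/(1+√(1−ρ_J²)) = 2/(1+0.0483134); ω* = 2/1.0483134 = 1.9078264.
ρ(B_{ω*}) = ω*−1 = 0.9078264
(0.9078264)^m ≤ 10^{−10}  ⇒  m·ln(0.9078264) ≤ −10·ln10  ⇒  m ≥ 238.112  ⇒  m = 239

m = 239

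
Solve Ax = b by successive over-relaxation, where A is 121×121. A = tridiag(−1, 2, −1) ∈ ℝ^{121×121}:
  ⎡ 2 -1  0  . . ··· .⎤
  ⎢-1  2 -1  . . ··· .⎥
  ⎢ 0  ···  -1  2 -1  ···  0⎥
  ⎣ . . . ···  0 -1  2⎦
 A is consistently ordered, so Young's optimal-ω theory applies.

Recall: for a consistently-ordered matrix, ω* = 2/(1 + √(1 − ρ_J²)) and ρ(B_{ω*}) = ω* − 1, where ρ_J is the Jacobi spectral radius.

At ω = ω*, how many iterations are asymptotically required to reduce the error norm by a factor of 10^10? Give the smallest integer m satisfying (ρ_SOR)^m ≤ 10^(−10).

spectrum of D⁻¹(L+U) = {cos(kπ/122) : 1≤k≤121}; ρ_J = cos(π/122) = 0.9996685.
√(1−ρ_J²) simplifies to sin(π/122) = 0.0257479.
ω* = 2/(1+0.0257479) = 1.9497968
Hence ρ(B_{ω*}) = 1.9497968 − 1 = 0.9497968.
(0.9497968)^m ≤ 10^{−10}  ⇒  m·ln(0.9497968) ≤ −10·ln10  ⇒  m ≥ 447.042  ⇒  m = 448

m = 448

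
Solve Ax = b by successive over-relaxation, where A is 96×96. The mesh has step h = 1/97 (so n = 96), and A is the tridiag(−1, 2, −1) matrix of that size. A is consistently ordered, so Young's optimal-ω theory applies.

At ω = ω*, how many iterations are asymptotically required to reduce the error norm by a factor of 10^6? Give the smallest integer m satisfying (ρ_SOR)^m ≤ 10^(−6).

m = 214

B_J for the 96×96 system has eigenvalues cos(kπ/97); ρ_J = cos(π/97) = 0.9994756.
√(1−ρ_J²) = |sin(π/97)| = 0.0323819
Young: ω* = 2/(1+√(1−ρ_J²)) = 2/(1+0.0323819) = 2/1.0323819 = 1.9372676.
ρ_SOR = ω* − 1 = 1.9372676 − 1 = 0.9372676.
(0.9372676)^m ≤ 10^{−6}  ⇒  m·ln(0.9372676) ≤ −6·ln10  ⇒  m ≥ 213.247  ⇒  m = 214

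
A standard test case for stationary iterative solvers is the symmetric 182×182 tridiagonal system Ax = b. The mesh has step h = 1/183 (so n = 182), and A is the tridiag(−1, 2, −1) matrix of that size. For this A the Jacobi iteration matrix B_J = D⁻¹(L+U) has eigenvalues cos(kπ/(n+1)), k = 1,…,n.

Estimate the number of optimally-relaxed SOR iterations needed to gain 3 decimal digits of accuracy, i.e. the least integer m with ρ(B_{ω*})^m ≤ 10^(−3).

½·tridiag(1,0,1) at n=182: λ_k = cos(kπ/183); max |λ| at k=1 ⇒ ρ_J = cos(π/183) ≈ 0.9998526.
root = sin(π/183) = 0.0171663  (since 1−cos² = sin²).
ω* = 2 / (1 + 0.0171663) = 2 / 1.0171663 ≈ 1.9662468.
Hence ρ(B_{ω*}) = 1.9662468 − 1 = 0.9662468.
Need (0.9662468)^m ≤ 10^(−3): m ≥ 3·ln10/|ln 0.9662468| = 6.90776/0.034336 = 201.181 ⇒ m = 202.

m = 202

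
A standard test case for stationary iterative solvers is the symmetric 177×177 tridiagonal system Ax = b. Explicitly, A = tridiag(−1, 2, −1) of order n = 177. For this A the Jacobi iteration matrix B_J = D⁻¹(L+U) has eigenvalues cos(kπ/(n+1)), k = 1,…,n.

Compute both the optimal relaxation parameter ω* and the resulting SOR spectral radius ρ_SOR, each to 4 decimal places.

½·tridiag(1,0,1) at n=177: λ_k = cos(kπ/178); max |λ| at k=1 ⇒ ρ_J = cos(π/178) ≈ 0.9998.
1 − cos²(π/178) = sin²(π/178) ⇒ √(1−ρ_J²) = sin(π/178) = 0.01765.
Young: ω* = 2/(1+√(1−ρ_J²)) = 2/(1+0.01765) = 2/1.01765 = 1.9653.
ρ(B_{ω*}) = ω*−1 = 0.9653

ω* = 1.9653, ρ_SOR = 0.9653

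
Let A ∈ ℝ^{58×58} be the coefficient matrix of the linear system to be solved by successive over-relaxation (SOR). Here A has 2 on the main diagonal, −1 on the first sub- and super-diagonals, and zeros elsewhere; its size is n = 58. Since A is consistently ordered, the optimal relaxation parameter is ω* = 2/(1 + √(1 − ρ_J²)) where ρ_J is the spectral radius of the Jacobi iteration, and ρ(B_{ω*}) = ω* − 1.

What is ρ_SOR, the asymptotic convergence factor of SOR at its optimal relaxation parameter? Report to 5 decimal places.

ρ_SOR = 0.89893

spectrum of D⁻¹(L+U) = {cos(kπ/59) : 1≤k≤58}; ρ_J = cos(π/59) = 0.99858.
√(1−ρ_J²) = |sin(π/59)| = 0.053222
So ω* = 2/1.053222 = 1.89893 (Young).
Hence ρ(B_{ω*}) = 1.89893 − 1 = 0.89893.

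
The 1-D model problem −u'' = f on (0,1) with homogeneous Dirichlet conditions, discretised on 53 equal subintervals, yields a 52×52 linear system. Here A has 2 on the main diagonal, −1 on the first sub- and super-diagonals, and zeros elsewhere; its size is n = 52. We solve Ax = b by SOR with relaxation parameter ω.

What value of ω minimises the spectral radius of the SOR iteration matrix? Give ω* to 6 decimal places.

ω* = 1.888145

B_J for the 52×52 system has eigenvalues cos(kπ/53); ρ_J = cos(π/53) = 0.998244.
root = sin(π/53) = 0.0592406  (since 1−cos² = sin²).
ω* = 2/(1 + 0.0592406) = 2/1.0592406 = 1.888145.
and ρ(B_{ω*}) = 1.888145 − 1 = 0.888145.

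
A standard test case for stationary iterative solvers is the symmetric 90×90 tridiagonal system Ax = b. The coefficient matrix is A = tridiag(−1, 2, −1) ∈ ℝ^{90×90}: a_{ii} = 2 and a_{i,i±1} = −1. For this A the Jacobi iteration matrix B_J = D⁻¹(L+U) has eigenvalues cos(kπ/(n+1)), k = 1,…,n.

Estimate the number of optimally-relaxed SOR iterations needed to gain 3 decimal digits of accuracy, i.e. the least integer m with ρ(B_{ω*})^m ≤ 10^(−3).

m = 101

With n=90, ρ(Jacobi) = cos(π/91) = 0.9994041.
√(1 − cos²(π/91)) = sin(π/91) ≈ 0.0345161.
[ω*] 2 ÷ (1 + 0.0345161) = 2 ÷ 1.0345161 = 1.9332710.
and ρ(B_{ω*}) = 1.9332710 − 1 = 0.9332710.
For 3 digits: m = 3·ln10 / (−ln 0.9332710) = 6.90776/0.0690597 = 100.026; round up → m = 101.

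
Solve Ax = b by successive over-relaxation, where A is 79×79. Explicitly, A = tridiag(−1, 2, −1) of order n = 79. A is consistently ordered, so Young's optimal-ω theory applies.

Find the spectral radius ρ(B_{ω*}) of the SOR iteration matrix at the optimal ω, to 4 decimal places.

ρ_SOR = 0.9244

B_J for the 79×79 system has eigenvalues cos(kπ/80); ρ_J = cos(π/80) = 0.9992.
root = sin(π/80) = 0.03926  (since 1−cos² = sin²).
ω* = 2/(1+0.03926) = 1.9244
ρ_SOR = ω* − 1 = 1.9244 − 1 = 0.9244.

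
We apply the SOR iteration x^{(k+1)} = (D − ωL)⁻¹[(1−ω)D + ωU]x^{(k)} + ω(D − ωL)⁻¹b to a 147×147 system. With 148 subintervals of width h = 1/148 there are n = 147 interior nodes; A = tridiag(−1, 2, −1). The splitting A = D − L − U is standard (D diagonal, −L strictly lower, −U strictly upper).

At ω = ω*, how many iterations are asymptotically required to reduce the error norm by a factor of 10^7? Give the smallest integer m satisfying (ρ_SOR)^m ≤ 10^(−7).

n=147: λ(B_J) = 1 − λ(A)/2 = cos(kπ/148); k=1 gives ρ_J = 0.9997747.
√(1−ρ_J²) = |sin(π/148)| = 0.0212254
Then 2/(1+√(1−ρ_J²)) = 2/(1+0.0212254); ω* = 2/1.0212254 = 1.9584315.
Hence ρ(B_{ω*}) = 1.9584315 − 1 = 0.9584315.
(0.9584315)^m ≤ 10^{−7}  ⇒  m·ln(0.9584315) ≤ −7·ln10  ⇒  m ≥ 379.632  ⇒  m = 380

m = 380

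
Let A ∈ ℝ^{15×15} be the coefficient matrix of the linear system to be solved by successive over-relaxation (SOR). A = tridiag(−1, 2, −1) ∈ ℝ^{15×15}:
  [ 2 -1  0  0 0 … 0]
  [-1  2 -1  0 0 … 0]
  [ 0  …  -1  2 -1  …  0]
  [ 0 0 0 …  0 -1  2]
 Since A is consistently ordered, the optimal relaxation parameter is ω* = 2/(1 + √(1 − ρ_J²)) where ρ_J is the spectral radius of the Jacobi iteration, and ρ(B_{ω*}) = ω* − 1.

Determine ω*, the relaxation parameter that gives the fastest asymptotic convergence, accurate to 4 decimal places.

ω* = 1.6735

½·tridiag(1,0,1) at n=15: λ_k = cos(kπ/16); max |λ| at k=1 ⇒ ρ_J = cos(π/16) ≈ 0.9808.
√(1−ρ_J²) = |sin(π/16)| = 0.19509
ω* = 2/(1+0.19509) = 1.6735
ρ_SOR = ω* − 1 ≈ 0.6735.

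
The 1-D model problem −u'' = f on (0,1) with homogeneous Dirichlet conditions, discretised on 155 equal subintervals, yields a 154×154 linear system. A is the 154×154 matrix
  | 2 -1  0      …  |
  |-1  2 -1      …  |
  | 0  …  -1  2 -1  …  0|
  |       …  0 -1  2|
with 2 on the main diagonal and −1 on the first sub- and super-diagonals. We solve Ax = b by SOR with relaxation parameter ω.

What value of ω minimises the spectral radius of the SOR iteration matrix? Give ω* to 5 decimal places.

ω* = 1.96027

spectrum of D⁻¹(L+U) = {cos(kπ/155) : 1≤k≤154}; ρ_J = cos(π/155) = 0.99979.
√(1−ρ_J²) = |sin(π/155)| = 0.020267
ω* = 2/(1+0.020267) = 1.96027
ρ_SOR = ω* − 1 = 1.96027 − 1 = 0.96027.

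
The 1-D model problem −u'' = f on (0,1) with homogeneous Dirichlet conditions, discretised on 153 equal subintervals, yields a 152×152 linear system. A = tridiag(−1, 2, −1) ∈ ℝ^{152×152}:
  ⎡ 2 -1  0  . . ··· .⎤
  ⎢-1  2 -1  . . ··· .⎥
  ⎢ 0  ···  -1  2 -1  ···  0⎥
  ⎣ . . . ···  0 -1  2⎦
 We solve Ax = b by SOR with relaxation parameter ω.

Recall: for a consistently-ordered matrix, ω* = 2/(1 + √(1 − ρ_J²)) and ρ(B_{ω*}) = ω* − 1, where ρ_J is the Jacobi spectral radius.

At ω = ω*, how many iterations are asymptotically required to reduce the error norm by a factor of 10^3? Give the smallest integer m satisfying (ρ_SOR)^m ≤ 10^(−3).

m = 169

n=152: λ(B_J) = 1 − λ(A)/2 = cos(kπ/153); k=1 gives ρ_J = 0.9997892.
1 − cos²(π/153) = sin²(π/153) ⇒ √(1−ρ_J²) = sin(π/153) = 0.0205318.
ω* = 2 / (1 + 0.0205318) = 2 / 1.0205318 ≈ 1.9597625.
Hence ρ(B_{ω*}) = 1.9597625 − 1 = 0.9597625.
(0.9597625)^m ≤ 10^{−3}  ⇒  m·ln(0.9597625) ≤ −3·ln10  ⇒  m ≥ 168.197  ⇒  m = 169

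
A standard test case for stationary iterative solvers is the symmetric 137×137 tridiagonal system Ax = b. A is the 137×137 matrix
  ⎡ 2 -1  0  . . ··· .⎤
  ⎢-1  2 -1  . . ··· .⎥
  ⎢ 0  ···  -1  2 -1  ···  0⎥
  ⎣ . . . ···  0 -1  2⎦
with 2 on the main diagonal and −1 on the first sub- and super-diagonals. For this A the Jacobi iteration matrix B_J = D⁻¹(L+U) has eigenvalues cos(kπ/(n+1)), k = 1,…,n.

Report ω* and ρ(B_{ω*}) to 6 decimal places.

ω* = 1.955487, ρ_SOR = 0.955487

[ρ_J] n=137: ρ(B_J) = cos(π/(n+1)) = cos(π/138) = 0.999741.
1 − cos²(π/138) = sin²(π/138) ⇒ √(1−ρ_J²) = sin(π/138) = 0.0227632.
[ω*] 2 ÷ (1 + 0.0227632) = 2 ÷ 1.0227632 = 1.955487.
ρ_SOR = ω* − 1 = 1.955487 − 1 = 0.955487.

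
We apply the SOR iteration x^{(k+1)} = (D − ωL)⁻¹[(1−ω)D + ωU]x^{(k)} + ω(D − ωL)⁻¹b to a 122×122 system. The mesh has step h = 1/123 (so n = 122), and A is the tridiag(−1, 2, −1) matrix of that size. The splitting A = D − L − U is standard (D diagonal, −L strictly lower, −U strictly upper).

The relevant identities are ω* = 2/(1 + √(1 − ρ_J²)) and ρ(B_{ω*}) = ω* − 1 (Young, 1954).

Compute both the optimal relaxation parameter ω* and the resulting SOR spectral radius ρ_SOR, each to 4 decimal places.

ω* = 1.9502, ρ_SOR = 0.9502

ρ_J = max_k |cos(kπ/123)| = cos(π/123) = 0.9997
1 − cos²(π/123) = sin²(π/123) ⇒ √(1−ρ_J²) = sin(π/123) = 0.02554.
Young: ω* = 2/(1+√(1−ρ_J²)) = 2/(1+0.02554) = 2/1.02554 = 1.9502.
At ω = 1.9502 every |λ(B_ω)| = ω−1, so ρ_SOR = 0.9502.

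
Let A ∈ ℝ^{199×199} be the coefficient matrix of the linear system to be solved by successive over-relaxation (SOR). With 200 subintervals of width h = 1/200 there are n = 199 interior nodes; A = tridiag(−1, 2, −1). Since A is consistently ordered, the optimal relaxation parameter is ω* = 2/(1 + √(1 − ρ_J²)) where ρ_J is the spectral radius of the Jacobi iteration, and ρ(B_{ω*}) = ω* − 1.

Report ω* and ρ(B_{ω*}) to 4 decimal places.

ω* = 1.9691, ρ_SOR = 0.9691

ρ_J = max_k |cos(kπ/200)| = cos(π/200) = 0.9999
√(1 − cos²(π/200)) = sin(π/200) ≈ 0.01571.
ω* = 2 / (1 + 0.01571) = 2 / 1.01571 ≈ 1.9691.
ρ(B_{ω*}) = ω*−1 = 0.9691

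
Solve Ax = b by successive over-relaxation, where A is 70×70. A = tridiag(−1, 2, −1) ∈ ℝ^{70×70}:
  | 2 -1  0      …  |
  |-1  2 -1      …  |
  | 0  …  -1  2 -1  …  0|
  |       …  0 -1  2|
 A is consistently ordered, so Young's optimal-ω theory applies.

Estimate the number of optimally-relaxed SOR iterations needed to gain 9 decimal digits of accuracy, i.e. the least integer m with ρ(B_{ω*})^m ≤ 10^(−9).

B_J for the 70×70 system has eigenvalues cos(kπ/71); ρ_J = cos(π/71) = 0.9990212.
√(1−ρ_J²) simplifies to sin(π/71) = 0.0442333.
Then 2/(1+√(1−ρ_J²)) = 2/(1+0.0442333); ω* = 2/1.0442333 = 1.9152808.
and ρ(B_{ω*}) = 1.9152808 − 1 = 0.9152808.
9·ln10 = 20.7233; −ln(0.9152808) = 0.0885244; m = ⌈20.7233/0.0885244⌉ = ⌈234.097⌉ = 235.

m = 235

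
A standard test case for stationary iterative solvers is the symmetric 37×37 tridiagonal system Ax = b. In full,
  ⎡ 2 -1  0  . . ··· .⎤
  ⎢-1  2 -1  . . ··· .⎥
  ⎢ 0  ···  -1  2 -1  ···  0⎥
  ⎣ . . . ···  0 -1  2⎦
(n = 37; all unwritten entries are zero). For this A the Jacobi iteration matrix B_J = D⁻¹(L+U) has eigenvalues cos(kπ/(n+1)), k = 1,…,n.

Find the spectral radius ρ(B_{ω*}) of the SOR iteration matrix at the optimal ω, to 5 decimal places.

n=37: λ(B_J) = 1 − λ(A)/2 = cos(kπ/38); k=1 gives ρ_J = 0.99658.
1 − cos²(π/38) = sin²(π/38) ⇒ √(1−ρ_J²) = sin(π/38) = 0.082579.
So ω* = 2/1.082579 = 1.84744 (Young).
ρ(B_{ω*}) = ω*−1 = 0.84744

ρ_SOR = 0.84744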